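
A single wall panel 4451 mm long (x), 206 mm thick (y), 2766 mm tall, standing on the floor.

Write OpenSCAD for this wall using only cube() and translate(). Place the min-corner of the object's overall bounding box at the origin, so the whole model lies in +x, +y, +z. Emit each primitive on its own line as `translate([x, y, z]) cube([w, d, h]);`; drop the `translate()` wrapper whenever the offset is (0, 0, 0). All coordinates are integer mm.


cube([4451, 206, 2766]);


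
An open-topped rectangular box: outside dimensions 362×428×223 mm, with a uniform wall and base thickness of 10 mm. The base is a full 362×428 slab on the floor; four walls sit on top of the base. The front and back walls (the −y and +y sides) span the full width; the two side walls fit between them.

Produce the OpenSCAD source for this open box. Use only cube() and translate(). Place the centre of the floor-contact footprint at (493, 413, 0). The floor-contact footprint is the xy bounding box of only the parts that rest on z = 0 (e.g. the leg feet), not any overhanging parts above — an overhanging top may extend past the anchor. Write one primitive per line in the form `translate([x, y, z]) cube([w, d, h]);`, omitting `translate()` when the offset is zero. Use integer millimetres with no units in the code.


translate([312, 199, 0]) cube([362, 428, 10]);
translate([312, 199, 10]) cube([362, 10, 213]);
translate([312, 617, 10]) cube([362, 10, 213]);
translate([312, 209, 10]) cube([10, 408, 213]);
translate([664, 209, 10]) cube([10, 408, 213]);


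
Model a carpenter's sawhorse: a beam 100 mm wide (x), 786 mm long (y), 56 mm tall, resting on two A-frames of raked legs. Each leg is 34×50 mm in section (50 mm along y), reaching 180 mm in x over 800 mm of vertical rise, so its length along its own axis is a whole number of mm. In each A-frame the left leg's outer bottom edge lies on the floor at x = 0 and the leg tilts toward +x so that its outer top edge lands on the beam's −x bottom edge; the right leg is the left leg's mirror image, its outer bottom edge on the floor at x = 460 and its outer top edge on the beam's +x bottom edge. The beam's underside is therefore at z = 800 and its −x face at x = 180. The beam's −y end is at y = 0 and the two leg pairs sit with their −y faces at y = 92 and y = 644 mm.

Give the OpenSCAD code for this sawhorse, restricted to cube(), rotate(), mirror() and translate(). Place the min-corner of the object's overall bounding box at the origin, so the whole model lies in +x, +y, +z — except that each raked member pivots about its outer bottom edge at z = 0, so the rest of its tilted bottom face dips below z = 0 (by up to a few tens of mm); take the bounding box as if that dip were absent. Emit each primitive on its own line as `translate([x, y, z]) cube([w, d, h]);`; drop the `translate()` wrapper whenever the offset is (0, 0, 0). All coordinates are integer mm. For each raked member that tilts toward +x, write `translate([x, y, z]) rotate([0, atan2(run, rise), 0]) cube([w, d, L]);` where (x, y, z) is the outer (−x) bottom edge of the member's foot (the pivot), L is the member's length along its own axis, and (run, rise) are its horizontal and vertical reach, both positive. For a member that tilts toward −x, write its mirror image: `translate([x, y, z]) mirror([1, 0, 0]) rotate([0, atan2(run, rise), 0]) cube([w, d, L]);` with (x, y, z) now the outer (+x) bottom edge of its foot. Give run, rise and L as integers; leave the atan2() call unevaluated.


translate([180, 0, 800]) cube([100, 786, 56]);
translate([0, 92, 0]) rotate([0, atan2(180, 800), 0]) cube([34, 50, 820]);
translate([460, 92, 0]) mirror([1, 0, 0]) rotate([0, atan2(180, 800), 0]) cube([34, 50, 820]);
translate([0, 644, 0]) rotate([0, atan2(180, 800), 0]) cube([34, 50, 820]);
translate([460, 644, 0]) mirror([1, 0, 0]) rotate([0, atan2(180, 800), 0]) cube([34, 50, 820]);


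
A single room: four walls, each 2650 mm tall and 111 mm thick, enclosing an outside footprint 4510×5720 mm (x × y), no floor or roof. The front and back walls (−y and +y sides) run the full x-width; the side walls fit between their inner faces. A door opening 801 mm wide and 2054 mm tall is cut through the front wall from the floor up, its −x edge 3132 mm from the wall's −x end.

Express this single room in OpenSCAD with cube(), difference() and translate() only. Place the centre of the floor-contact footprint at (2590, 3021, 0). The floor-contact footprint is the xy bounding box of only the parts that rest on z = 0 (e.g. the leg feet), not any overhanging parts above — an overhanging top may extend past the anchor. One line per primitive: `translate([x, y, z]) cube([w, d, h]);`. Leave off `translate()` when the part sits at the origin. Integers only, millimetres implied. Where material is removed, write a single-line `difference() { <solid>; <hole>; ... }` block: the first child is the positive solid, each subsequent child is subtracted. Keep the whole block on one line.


difference() { translate([335, 161, 0]) cube([4510, 111, 2650]); translate([3467, 161, 0]) cube([801, 111, 2054]); }
translate([335, 5770, 0]) cube([4510, 111, 2650]);
translate([335, 272, 0]) cube([111, 5498, 2650]);
translate([4734, 272, 0]) cube([111, 5498, 2650]);


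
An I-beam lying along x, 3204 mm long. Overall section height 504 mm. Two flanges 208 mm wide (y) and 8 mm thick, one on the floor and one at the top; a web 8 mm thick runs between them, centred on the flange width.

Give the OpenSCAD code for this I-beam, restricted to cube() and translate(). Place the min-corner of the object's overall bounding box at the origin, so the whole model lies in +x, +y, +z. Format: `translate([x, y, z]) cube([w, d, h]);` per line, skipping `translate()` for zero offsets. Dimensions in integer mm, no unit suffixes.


cube([3204, 208, 8]);
translate([0, 100, 8]) cube([3204, 8, 488]);
translate([0, 0, 496]) cube([3204, 208, 8]);


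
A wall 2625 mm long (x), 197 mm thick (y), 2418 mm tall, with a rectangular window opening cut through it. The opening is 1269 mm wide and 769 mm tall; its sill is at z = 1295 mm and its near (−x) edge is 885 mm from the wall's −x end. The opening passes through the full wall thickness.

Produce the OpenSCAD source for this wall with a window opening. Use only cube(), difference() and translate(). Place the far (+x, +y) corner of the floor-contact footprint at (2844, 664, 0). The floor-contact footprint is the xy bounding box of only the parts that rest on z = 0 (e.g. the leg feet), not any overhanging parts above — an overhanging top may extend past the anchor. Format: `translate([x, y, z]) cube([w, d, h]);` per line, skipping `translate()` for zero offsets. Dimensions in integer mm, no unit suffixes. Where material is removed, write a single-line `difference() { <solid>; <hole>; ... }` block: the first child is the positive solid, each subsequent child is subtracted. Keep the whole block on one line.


difference() { translate([219, 467, 0]) cube([2625, 197, 2418]); translate([1104, 467, 1295]) cube([1269, 197, 769]); }


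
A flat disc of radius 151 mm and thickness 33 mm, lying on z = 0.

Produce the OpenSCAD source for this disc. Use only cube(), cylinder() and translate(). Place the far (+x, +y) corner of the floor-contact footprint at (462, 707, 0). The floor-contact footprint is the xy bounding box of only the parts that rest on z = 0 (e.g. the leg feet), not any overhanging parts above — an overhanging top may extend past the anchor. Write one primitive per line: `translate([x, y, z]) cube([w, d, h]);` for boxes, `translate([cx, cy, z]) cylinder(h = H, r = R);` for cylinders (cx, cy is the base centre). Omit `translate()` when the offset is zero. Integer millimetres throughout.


translate([311, 556, 0]) cylinder(h = 33, r = 151);


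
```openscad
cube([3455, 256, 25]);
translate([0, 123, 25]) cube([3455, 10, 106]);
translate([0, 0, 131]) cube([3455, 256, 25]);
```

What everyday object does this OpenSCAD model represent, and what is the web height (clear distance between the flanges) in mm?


An I-beam. The web height is 106 mm.

Two wide flanges with a thin centred web — an I-beam. Overall 156 mm minus two 25 mm flanges gives a web of 156 − 2·25 = 106 mm.


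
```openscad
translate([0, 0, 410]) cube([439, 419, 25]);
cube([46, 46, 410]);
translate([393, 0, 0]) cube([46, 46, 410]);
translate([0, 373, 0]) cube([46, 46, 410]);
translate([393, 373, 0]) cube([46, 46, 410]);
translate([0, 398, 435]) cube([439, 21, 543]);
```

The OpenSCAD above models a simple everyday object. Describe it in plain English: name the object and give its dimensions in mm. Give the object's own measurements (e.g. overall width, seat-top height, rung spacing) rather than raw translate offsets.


A chair. The seat is a 439×419×25 mm slab with its top at z = 435 mm, on four 46×46 mm corner legs (flush with the seat edges, standing on z = 0). A flat backrest 21 mm thick, 543 mm tall, spans the full seat width and rises from the seat top along its +y edge, rear face flush with the rear of the seat.


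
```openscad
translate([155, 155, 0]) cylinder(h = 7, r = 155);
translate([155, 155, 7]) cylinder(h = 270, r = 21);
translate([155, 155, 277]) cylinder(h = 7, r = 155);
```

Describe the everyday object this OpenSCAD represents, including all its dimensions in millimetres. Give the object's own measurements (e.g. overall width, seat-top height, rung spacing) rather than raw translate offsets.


A spool: two coaxial disc flanges of radius 155 mm and thickness 7 mm, joined by a core cylinder of radius 21 mm and height 270 mm. The lower flange rests on z = 0 and the three cylinders share a vertical axis.


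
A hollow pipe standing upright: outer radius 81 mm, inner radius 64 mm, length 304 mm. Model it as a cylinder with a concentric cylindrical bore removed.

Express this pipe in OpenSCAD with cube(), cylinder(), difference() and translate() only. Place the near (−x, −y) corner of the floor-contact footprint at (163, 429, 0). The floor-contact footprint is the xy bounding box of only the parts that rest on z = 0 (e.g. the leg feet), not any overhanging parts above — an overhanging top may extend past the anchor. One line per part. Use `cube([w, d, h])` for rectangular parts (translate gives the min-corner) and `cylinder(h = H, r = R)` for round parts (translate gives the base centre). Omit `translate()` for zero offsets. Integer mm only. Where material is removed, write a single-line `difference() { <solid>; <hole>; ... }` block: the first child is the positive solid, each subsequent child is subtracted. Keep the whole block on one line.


difference() { translate([244, 510, 0]) cylinder(h = 304, r = 81); translate([244, 510, 0]) cylinder(h = 304, r = 64); }


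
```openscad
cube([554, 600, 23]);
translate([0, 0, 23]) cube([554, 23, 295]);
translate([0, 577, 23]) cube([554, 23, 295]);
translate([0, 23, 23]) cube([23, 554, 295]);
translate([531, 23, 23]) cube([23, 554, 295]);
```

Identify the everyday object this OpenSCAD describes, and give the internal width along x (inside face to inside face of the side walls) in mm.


An open box. The internal width is 508 mm.

A 554×600 base slab with four walls standing on it — an open box. The base is 554 mm wide and the walls are 23 mm thick, so the internal width is 554 − 2 × 23 = 508 mm.


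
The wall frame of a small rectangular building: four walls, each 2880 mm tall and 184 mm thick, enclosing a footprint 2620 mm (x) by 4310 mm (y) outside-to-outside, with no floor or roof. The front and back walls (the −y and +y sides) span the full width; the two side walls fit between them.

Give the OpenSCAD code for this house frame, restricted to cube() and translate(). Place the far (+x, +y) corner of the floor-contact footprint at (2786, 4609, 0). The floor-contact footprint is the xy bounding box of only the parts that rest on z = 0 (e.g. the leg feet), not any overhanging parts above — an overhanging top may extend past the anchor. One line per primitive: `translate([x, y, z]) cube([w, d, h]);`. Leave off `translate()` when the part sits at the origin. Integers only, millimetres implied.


translate([166, 299, 0]) cube([2620, 184, 2880]);
translate([166, 4425, 0]) cube([2620, 184, 2880]);
translate([166, 483, 0]) cube([184, 3942, 2880]);
translate([2602, 483, 0]) cube([184, 3942, 2880]);


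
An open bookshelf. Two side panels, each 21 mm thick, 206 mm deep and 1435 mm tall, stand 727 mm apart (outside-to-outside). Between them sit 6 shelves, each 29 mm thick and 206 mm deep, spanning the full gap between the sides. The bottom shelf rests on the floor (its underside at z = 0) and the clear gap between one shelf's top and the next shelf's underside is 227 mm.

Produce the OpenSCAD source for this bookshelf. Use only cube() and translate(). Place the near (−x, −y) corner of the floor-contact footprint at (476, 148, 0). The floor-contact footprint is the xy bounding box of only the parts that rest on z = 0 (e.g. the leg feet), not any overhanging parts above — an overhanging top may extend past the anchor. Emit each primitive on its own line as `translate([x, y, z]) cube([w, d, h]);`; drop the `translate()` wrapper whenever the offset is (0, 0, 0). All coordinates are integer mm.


translate([476, 148, 0]) cube([21, 206, 1435]);
translate([1182, 148, 0]) cube([21, 206, 1435]);
translate([497, 148, 0]) cube([685, 206, 29]);
translate([497, 148, 256]) cube([685, 206, 29]);
translate([497, 148, 512]) cube([685, 206, 29]);
translate([497, 148, 768]) cube([685, 206, 29]);
translate([497, 148, 1024]) cube([685, 206, 29]);
translate([497, 148, 1280]) cube([685, 206, 29]);


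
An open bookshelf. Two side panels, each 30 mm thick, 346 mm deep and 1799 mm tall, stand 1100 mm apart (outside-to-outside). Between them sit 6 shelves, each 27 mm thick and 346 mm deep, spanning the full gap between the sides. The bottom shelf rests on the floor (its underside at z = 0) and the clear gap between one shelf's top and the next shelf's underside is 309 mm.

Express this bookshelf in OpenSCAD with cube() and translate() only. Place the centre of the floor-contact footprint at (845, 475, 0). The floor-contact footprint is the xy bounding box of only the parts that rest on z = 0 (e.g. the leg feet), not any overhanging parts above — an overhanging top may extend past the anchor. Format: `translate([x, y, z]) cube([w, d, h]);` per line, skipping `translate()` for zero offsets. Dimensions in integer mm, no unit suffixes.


translate([295, 302, 0]) cube([30, 346, 1799]);
translate([1365, 302, 0]) cube([30, 346, 1799]);
translate([325, 302, 0]) cube([1040, 346, 27]);
translate([325, 302, 336]) cube([1040, 346, 27]);
translate([325, 302, 672]) cube([1040, 346, 27]);
translate([325, 302, 1008]) cube([1040, 346, 27]);
translate([325, 302, 1344]) cube([1040, 346, 27]);
translate([325, 302, 1680]) cube([1040, 346, 27]);


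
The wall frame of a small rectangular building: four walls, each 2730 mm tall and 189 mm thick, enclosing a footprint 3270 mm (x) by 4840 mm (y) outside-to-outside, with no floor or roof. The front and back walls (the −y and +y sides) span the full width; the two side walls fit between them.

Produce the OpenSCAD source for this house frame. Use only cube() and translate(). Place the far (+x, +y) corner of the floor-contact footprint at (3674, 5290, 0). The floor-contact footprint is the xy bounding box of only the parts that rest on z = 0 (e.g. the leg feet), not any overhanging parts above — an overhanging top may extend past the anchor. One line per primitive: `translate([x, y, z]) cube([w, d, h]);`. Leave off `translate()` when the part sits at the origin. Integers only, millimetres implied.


translate([404, 450, 0]) cube([3270, 189, 2730]);
translate([404, 5101, 0]) cube([3270, 189, 2730]);
translate([404, 639, 0]) cube([189, 4462, 2730]);
translate([3485, 639, 0]) cube([189, 4462, 2730]);


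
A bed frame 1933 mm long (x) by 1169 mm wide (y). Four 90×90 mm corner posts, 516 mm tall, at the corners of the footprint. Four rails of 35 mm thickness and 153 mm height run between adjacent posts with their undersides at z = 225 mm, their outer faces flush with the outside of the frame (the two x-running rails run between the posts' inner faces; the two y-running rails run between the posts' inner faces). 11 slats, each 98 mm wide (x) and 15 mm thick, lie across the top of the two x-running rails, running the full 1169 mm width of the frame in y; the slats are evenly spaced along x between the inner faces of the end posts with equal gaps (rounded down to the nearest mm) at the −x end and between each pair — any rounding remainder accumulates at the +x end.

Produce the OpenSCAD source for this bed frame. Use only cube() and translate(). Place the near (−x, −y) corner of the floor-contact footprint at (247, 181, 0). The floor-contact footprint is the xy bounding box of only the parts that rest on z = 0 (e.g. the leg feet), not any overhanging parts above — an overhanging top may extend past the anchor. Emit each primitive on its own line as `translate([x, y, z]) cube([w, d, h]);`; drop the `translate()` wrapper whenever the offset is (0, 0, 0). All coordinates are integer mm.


translate([247, 181, 0]) cube([90, 90, 516]);
translate([247, 1260, 0]) cube([90, 90, 516]);
translate([2090, 181, 0]) cube([90, 90, 516]);
translate([2090, 1260, 0]) cube([90, 90, 516]);
translate([337, 181, 225]) cube([1753, 35, 153]);
translate([337, 1315, 225]) cube([1753, 35, 153]);
translate([247, 271, 225]) cube([35, 989, 153]);
translate([2145, 271, 225]) cube([35, 989, 153]);
translate([393, 181, 378]) cube([98, 1169, 15]);
translate([547, 181, 378]) cube([98, 1169, 15]);
translate([701, 181, 378]) cube([98, 1169, 15]);
translate([855, 181, 378]) cube([98, 1169, 15]);
translate([1009, 181, 378]) cube([98, 1169, 15]);
translate([1163, 181, 378]) cube([98, 1169, 15]);
translate([1317, 181, 378]) cube([98, 1169, 15]);
translate([1471, 181, 378]) cube([98, 1169, 15]);
translate([1625, 181, 378]) cube([98, 1169, 15]);
translate([1779, 181, 378]) cube([98, 1169, 15]);
translate([1933, 181, 378]) cube([98, 1169, 15]);


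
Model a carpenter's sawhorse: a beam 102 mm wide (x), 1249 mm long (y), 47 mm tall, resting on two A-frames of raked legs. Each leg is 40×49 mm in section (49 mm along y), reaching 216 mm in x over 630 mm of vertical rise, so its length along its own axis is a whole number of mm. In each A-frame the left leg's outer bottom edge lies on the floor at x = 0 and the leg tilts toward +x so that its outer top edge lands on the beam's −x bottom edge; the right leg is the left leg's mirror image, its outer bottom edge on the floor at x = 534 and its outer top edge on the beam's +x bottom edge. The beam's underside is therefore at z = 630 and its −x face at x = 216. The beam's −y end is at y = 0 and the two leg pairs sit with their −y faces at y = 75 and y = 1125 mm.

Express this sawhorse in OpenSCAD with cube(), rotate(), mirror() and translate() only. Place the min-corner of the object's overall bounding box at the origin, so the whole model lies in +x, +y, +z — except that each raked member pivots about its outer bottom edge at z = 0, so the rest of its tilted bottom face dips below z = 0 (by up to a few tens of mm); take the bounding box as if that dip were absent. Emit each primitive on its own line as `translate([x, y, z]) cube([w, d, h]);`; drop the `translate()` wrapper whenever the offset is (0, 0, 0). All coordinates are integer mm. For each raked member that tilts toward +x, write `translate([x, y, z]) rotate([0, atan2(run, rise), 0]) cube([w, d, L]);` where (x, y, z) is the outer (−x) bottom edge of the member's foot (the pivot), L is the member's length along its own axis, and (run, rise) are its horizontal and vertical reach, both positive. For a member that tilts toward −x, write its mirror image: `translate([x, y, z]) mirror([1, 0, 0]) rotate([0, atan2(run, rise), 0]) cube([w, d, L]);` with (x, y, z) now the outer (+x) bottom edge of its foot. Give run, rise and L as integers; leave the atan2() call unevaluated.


// leg length = √(216² + 630²) = 666
// right-leg outer foot x = 2·216 + 102 = 534
// beam min-corner = (216, 0, 630)
translate([216, 0, 630]) cube([102, 1249, 47]);
translate([0, 75, 0]) rotate([0, atan2(216, 630), 0]) cube([40, 49, 666]);
translate([534, 75, 0]) mirror([1, 0, 0]) rotate([0, atan2(216, 630), 0]) cube([40, 49, 666]);
translate([0, 1125, 0]) rotate([0, atan2(216, 630), 0]) cube([40, 49, 666]);
translate([534, 1125, 0]) mirror([1, 0, 0]) rotate([0, atan2(216, 630), 0]) cube([40, 49, 666]);


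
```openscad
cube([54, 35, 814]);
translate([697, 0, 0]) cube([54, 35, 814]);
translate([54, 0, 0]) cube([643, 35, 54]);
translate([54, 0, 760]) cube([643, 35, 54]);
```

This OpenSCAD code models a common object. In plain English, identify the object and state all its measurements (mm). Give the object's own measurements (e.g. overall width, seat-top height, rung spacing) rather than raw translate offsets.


A rectangular picture frame lying in the x–z plane (depth along y). The opening is 643 mm wide (x) by 706 mm tall (z), surrounded by a border 54 mm wide on all four sides. The frame is 35 mm deep and is made of two full-height vertical stiles with two horizontal rails fitted between them.


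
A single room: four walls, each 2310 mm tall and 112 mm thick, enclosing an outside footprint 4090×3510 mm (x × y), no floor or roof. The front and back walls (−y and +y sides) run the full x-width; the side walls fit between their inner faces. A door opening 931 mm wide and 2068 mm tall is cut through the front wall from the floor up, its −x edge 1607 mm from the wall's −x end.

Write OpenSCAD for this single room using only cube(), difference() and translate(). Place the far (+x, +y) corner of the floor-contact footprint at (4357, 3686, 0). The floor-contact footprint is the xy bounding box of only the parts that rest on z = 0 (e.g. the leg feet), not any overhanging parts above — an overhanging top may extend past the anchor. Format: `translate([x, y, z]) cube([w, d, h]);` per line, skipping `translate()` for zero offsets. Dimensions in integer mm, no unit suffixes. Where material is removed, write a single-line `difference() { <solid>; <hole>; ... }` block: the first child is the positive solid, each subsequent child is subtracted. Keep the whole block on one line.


difference() { translate([267, 176, 0]) cube([4090, 112, 2310]); translate([1874, 176, 0]) cube([931, 112, 2068]); }
translate([267, 3574, 0]) cube([4090, 112, 2310]);
translate([267, 288, 0]) cube([112, 3286, 2310]);
translate([4245, 288, 0]) cube([112, 3286, 2310]);


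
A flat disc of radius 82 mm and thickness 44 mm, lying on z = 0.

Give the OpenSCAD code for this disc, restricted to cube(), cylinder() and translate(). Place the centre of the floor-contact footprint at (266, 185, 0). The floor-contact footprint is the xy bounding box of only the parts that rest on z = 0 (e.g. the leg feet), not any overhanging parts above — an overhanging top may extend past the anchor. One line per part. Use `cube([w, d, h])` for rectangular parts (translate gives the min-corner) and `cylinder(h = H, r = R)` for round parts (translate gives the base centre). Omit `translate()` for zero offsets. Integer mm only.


translate([266, 185, 0]) cylinder(h = 44, r = 82);


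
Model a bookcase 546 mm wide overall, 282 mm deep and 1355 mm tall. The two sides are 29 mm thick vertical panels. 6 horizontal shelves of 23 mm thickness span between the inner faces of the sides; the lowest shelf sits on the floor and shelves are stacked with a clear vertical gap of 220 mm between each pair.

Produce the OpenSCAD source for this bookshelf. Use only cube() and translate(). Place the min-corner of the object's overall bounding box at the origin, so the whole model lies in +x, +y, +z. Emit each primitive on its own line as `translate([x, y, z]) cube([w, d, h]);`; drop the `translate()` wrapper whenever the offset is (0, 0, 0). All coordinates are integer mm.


cube([29, 282, 1355]);
translate([517, 0, 0]) cube([29, 282, 1355]);
translate([29, 0, 0]) cube([488, 282, 23]);
translate([29, 0, 243]) cube([488, 282, 23]);
translate([29, 0, 486]) cube([488, 282, 23]);
translate([29, 0, 729]) cube([488, 282, 23]);
translate([29, 0, 972]) cube([488, 282, 23]);
translate([29, 0, 1215]) cube([488, 282, 23]);


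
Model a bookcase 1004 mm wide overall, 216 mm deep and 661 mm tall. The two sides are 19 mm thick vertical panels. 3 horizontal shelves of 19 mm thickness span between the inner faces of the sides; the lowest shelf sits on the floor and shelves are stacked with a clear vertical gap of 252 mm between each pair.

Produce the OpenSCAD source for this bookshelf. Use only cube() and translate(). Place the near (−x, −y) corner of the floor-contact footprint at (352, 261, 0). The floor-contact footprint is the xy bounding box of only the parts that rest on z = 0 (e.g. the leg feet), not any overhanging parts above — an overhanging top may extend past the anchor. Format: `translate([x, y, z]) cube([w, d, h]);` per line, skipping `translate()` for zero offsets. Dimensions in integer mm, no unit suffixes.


translate([352, 261, 0]) cube([19, 216, 661]);
translate([1337, 261, 0]) cube([19, 216, 661]);
translate([371, 261, 0]) cube([966, 216, 19]);
translate([371, 261, 271]) cube([966, 216, 19]);
translate([371, 261, 542]) cube([966, 216, 19]);


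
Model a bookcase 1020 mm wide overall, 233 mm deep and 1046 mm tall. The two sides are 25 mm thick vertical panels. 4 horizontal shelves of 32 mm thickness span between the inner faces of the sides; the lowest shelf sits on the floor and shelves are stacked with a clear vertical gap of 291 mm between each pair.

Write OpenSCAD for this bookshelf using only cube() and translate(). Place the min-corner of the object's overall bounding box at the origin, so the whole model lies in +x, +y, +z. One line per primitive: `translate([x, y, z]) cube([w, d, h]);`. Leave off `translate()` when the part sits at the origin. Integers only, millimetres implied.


cube([25, 233, 1046]);
translate([995, 0, 0]) cube([25, 233, 1046]);
translate([25, 0, 0]) cube([970, 233, 32]);
translate([25, 0, 323]) cube([970, 233, 32]);
translate([25, 0, 646]) cube([970, 233, 32]);
translate([25, 0, 969]) cube([970, 233, 32]);


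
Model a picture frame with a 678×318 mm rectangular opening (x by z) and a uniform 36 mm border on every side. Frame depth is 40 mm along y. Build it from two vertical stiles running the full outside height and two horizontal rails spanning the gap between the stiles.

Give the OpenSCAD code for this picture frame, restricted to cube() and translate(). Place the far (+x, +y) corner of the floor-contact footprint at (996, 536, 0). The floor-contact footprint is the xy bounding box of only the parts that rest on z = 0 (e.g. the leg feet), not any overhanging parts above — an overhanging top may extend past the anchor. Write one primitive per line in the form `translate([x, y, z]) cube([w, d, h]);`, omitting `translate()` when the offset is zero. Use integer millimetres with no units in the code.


translate([246, 496, 0]) cube([36, 40, 390]);
translate([960, 496, 0]) cube([36, 40, 390]);
translate([282, 496, 0]) cube([678, 40, 36]);
translate([282, 496, 354]) cube([678, 40, 36]);


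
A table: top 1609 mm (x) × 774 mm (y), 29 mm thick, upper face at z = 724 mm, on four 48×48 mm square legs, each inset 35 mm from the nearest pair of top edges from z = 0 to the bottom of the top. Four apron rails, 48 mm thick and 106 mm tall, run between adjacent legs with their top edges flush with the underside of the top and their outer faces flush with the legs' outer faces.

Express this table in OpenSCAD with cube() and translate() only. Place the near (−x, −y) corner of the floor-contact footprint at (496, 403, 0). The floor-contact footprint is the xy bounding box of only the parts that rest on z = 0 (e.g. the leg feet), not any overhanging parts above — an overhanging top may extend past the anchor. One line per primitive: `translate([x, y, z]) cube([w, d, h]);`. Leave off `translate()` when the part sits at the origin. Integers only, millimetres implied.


translate([461, 368, 695]) cube([1609, 774, 29]);
translate([496, 403, 0]) cube([48, 48, 695]);
translate([1987, 403, 0]) cube([48, 48, 695]);
translate([496, 1059, 0]) cube([48, 48, 695]);
translate([1987, 1059, 0]) cube([48, 48, 695]);
translate([544, 403, 589]) cube([1443, 48, 106]);
translate([544, 1059, 589]) cube([1443, 48, 106]);
translate([496, 451, 589]) cube([48, 608, 106]);
translate([1987, 451, 589]) cube([48, 608, 106]);


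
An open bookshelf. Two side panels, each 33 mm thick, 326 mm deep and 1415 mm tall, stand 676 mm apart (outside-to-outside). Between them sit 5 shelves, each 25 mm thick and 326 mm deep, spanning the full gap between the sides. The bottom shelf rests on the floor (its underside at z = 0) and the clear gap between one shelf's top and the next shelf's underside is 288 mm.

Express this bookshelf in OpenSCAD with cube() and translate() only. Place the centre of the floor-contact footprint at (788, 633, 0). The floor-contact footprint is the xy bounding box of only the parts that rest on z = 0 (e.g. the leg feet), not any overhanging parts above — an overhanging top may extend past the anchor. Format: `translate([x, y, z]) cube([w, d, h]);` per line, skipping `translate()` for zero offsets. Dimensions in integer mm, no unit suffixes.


translate([450, 470, 0]) cube([33, 326, 1415]);
translate([1093, 470, 0]) cube([33, 326, 1415]);
translate([483, 470, 0]) cube([610, 326, 25]);
translate([483, 470, 313]) cube([610, 326, 25]);
translate([483, 470, 626]) cube([610, 326, 25]);
translate([483, 470, 939]) cube([610, 326, 25]);
translate([483, 470, 1252]) cube([610, 326, 25]);


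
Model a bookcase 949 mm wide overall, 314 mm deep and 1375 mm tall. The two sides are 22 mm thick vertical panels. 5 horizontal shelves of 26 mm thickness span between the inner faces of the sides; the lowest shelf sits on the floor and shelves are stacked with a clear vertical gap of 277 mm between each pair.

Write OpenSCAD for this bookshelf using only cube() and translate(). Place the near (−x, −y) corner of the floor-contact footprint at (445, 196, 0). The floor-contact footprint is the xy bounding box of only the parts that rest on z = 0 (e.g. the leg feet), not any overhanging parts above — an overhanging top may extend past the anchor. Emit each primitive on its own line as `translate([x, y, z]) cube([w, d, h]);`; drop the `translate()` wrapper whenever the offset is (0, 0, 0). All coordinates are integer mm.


translate([445, 196, 0]) cube([22, 314, 1375]);
translate([1372, 196, 0]) cube([22, 314, 1375]);
translate([467, 196, 0]) cube([905, 314, 26]);
translate([467, 196, 303]) cube([905, 314, 26]);
translate([467, 196, 606]) cube([905, 314, 26]);
translate([467, 196, 909]) cube([905, 314, 26]);
translate([467, 196, 1212]) cube([905, 314, 26]);


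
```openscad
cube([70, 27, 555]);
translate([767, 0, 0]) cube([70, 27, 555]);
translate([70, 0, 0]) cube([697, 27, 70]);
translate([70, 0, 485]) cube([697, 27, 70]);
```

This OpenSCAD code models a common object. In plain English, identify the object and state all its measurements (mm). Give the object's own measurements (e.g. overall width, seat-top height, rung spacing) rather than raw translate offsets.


A rectangular picture frame lying in the x–z plane (depth along y). The opening is 697 mm wide (x) by 415 mm tall (z), surrounded by a border 70 mm wide on all four sides. The frame is 27 mm deep and is made of two full-height vertical stiles with two horizontal rails fitted between them.


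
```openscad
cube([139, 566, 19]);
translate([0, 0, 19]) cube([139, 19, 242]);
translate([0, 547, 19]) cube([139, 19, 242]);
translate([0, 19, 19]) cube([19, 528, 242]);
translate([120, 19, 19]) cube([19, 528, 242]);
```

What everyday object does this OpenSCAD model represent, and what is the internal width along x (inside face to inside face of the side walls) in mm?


An open box. The internal width is 101 mm.

A 139×566 base slab with four walls standing on it — an open box. The base is 139 mm wide and the walls are 19 mm thick, so the internal width is 139 − 2 × 19 = 101 mm.


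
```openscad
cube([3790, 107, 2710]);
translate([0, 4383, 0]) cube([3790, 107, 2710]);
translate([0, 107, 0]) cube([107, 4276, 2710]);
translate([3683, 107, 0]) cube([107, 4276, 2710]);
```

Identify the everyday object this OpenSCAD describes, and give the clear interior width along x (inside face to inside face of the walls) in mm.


A house (or room) frame. The interior width is 3576 mm.

Four 2710 mm walls enclosing a rectangle with no floor or roof — a room or house frame. Outside width is 3790 mm and wall thickness is 107 mm, so the interior width is 3790 − 2 × 107 = 3576 mm.


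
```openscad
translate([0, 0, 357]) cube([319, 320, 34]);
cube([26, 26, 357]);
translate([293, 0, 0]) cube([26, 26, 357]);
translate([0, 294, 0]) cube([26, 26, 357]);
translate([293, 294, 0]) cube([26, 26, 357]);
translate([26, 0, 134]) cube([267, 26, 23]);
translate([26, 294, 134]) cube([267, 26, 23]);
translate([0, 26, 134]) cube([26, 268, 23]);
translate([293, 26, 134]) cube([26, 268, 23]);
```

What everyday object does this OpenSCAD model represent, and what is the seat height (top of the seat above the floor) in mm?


A stool. The seat height is 391 mm.

A 319×320×34 slab at z = 357 on four corner posts — a stool. The seat top is 357 + 34 = 391 mm.


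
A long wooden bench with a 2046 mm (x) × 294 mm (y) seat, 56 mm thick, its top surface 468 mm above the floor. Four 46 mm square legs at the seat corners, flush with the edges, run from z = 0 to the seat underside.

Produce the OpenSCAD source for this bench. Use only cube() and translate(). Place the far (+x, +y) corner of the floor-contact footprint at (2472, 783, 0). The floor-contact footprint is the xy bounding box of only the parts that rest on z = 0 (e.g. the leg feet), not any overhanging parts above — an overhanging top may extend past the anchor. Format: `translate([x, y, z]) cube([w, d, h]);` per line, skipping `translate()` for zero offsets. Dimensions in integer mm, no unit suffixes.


translate([426, 489, 412]) cube([2046, 294, 56]);
translate([426, 489, 0]) cube([46, 46, 412]);
translate([426, 737, 0]) cube([46, 46, 412]);
translate([2426, 489, 0]) cube([46, 46, 412]);
translate([2426, 737, 0]) cube([46, 46, 412]);


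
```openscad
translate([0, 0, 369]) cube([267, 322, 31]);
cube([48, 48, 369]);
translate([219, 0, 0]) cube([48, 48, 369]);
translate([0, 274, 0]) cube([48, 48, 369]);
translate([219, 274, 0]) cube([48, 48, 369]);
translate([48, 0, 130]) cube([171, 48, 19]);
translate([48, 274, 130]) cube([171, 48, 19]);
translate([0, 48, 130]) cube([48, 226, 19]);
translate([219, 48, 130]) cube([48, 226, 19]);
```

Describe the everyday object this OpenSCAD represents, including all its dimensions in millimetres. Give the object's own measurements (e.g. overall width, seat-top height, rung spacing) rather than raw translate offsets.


A simple wooden stool: a rectangular seat 267 mm (x) by 322 mm (y), 31 mm thick, top face at z = 400 mm, on four square legs, each 48×48 mm in cross-section. The legs rest on z = 0, each flush with a corner of the seat. Four stretchers, 48 mm wide and 19 mm tall, connect adjacent legs with their undersides at z = 130 mm, each running between the inner faces of the legs it joins and aligned with the legs' outer faces on the other axis.


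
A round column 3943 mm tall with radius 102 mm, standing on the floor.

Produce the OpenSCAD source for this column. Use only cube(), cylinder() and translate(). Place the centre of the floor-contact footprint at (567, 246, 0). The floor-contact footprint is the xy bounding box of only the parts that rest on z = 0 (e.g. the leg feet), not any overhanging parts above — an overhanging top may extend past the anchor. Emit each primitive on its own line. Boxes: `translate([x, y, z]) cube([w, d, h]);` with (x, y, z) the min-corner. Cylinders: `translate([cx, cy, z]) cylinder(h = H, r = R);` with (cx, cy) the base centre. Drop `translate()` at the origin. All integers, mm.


translate([567, 246, 0]) cylinder(h = 3943, r = 102);


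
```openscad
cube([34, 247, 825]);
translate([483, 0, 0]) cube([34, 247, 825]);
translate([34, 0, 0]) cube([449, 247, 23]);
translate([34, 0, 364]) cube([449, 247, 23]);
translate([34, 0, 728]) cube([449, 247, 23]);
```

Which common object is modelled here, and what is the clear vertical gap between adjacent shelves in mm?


A bookshelf. The clear shelf gap is 341 mm.

Two tall side panels with 3 horizontal boards between them — a bookshelf. The first two shelf undersides are at z = 0 and z = 364; with shelf thickness 23, the clear gap is 364 − 0 − 23 = 341 mm.


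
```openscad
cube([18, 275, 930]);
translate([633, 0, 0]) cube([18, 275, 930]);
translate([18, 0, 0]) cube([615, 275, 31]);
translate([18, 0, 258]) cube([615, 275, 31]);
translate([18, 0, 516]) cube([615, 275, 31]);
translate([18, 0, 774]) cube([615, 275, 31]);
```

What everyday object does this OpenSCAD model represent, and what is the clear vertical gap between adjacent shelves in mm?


A bookshelf. The clear shelf gap is 227 mm.

Two tall side panels with 4 horizontal boards between them — a bookshelf. The first two shelf undersides are at z = 0 and z = 258; with shelf thickness 31, the clear gap is 258 − 0 − 31 = 227 mm.


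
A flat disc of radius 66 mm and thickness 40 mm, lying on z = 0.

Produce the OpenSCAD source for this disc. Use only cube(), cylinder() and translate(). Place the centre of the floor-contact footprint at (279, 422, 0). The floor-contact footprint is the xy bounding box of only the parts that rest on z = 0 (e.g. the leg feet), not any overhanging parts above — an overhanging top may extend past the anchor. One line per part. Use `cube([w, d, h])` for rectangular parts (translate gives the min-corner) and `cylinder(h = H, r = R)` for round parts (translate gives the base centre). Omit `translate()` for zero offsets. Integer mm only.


translate([279, 422, 0]) cylinder(h = 40, r = 66);


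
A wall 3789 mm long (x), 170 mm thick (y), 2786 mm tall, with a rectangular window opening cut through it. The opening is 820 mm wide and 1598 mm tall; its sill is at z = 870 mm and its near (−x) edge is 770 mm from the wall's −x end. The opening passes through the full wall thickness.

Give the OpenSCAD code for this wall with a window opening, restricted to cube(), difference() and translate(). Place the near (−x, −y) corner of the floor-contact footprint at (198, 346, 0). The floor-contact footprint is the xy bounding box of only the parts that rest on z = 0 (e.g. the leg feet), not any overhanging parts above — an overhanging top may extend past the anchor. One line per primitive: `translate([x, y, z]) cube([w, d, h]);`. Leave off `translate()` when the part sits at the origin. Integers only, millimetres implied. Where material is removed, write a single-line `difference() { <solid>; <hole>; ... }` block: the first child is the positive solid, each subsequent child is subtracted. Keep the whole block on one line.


difference() { translate([198, 346, 0]) cube([3789, 170, 2786]); translate([968, 346, 870]) cube([820, 170, 1598]); }


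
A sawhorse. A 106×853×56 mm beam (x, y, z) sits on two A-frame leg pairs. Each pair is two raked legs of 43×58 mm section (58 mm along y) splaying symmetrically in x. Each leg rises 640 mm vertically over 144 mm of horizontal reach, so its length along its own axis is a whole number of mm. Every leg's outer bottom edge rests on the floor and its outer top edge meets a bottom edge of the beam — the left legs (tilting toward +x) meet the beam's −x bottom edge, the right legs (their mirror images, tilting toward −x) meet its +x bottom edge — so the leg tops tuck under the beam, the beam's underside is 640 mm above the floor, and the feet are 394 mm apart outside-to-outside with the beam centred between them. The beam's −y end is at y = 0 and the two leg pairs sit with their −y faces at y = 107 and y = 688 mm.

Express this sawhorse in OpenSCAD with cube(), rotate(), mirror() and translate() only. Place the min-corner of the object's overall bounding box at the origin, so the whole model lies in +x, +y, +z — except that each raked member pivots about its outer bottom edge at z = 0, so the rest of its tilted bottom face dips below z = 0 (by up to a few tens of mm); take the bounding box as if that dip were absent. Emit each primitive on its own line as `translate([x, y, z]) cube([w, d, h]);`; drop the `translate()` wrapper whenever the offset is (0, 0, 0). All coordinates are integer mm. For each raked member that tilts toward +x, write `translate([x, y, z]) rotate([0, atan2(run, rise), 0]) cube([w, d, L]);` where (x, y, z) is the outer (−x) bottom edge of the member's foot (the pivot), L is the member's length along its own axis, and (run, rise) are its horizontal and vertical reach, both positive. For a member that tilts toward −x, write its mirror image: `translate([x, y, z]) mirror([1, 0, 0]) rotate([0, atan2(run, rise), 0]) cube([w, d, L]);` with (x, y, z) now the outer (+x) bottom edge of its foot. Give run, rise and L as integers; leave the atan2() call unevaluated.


// leg length = √(144² + 640²) = 656
// right-leg outer foot x = 2·144 + 106 = 394
// beam min-corner = (144, 0, 640)
translate([144, 0, 640]) cube([106, 853, 56]);
translate([0, 107, 0]) rotate([0, atan2(144, 640), 0]) cube([43, 58, 656]);
translate([394, 107, 0]) mirror([1, 0, 0]) rotate([0, atan2(144, 640), 0]) cube([43, 58, 656]);
translate([0, 688, 0]) rotate([0, atan2(144, 640), 0]) cube([43, 58, 656]);
translate([394, 688, 0]) mirror([1, 0, 0]) rotate([0, atan2(144, 640), 0]) cube([43, 58, 656]);
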